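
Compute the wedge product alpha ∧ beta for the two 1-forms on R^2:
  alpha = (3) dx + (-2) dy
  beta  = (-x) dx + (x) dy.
alpha ∧ beta = (x) dx ∧ dy

Distribute the wedge, using dx_i ∧ dx_j = -dx_j ∧ dx_i and dx_i ∧ dx_i = 0. For each pair (i, j) with i < j, the coefficient of dx_i ∧ dx_j in alpha ∧ beta is (alpha_i * beta_j - alpha_j * beta_i). Collecting: alpha ∧ beta = (x) dx ∧ dy.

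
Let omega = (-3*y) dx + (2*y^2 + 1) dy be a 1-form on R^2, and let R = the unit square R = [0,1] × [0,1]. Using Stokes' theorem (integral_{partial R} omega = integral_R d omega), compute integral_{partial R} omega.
integral_(partial R) omega = 3

Stokes: integral_partial_R omega = integral_R d omega with d omega = (∂Q/∂x - ∂P/∂y) dx ∧ dy.
  ∂Q/∂x = 0
  ∂P/∂y = -3
  integrand = ∂Q/∂x - ∂P/∂y = 3.
Integrating over R: integral_0^1 integral_0^1 (3) dx dy = 3.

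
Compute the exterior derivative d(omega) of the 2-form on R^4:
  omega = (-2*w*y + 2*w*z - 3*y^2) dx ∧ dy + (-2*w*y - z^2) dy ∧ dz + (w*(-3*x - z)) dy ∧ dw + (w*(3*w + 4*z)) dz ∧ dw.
d(omega) = (2*w) dx ∧ dy ∧ dz + (-3*w - 2*y + 2*z) dx ∧ dy ∧ dw + (w - 2*y) dy ∧ dz ∧ dw

For a 2-form omega = sum_{i<j} g_{ij} dx_i ∧ dx_j, the exterior derivative is
  d(omega) = sum_{i<j} d(g_{ij}) ∧ dx_i ∧ dx_j = sum_{i<j, k} (∂g_{ij}/∂x_k) dx_k ∧ dx_i ∧ dx_j.
Expand each term, using dx_k ∧ dx_i ∧ dx_j = sgn(permutation) dx_{(a)} ∧ dx_{(b)} ∧ dx_{(c)} with (a < b < c) sorted:
  d(-2*w*y + 2*w*z - 3*y^2) includes (∂/∂z)(-2*w*y + 2*w*z - 3*y^2) dz = (2*w) dz, which multiplied by dx ∧ dy gives (2*w) dx ∧ dy ∧ dz
  d(-2*w*y + 2*w*z - 3*y^2) includes (∂/∂w)(-2*w*y + 2*w*z - 3*y^2) dw = (-2*y + 2*z) dw, which multiplied by dx ∧ dy gives (-2*y + 2*z) dx ∧ dy ∧ dw
  d(-2*w*y - z^2) includes (∂/∂w)(-2*w*y - z^2) dw = (-2*y) dw, which multiplied by dy ∧ dz gives (-2*y) dy ∧ dz ∧ dw
  d(w*(-3*x - z)) includes (∂/∂x)(w*(-3*x - z)) dx = (-3*w) dx, which multiplied by dy ∧ dw gives (-3*w) dx ∧ dy ∧ dw
  d(w*(-3*x - z)) includes (∂/∂z)(w*(-3*x - z)) dz = (-w) dz, which multiplied by dy ∧ dw gives (w) dy ∧ dz ∧ dw
Collecting like 3-forms: d(omega) = (2*w) dx ∧ dy ∧ dz + (-3*w - 2*y + 2*z) dx ∧ dy ∧ dw + (w - 2*y) dy ∧ dz ∧ dw.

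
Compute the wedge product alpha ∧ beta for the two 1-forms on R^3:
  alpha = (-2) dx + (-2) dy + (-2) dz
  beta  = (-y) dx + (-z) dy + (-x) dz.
alpha ∧ beta = (-2*y + 2*z) dx ∧ dy + (2*x - 2*y) dx ∧ dz + (2*x - 2*z) dy ∧ dz

Distribute the wedge, using dx_i ∧ dx_j = -dx_j ∧ dx_i and dx_i ∧ dx_i = 0. For each pair (i, j) with i < j, the coefficient of dx_i ∧ dx_j in alpha ∧ beta is (alpha_i * beta_j - alpha_j * beta_i). Collecting: alpha ∧ beta = (-2*y + 2*z) dx ∧ dy + (2*x - 2*y) dx ∧ dz + (2*x - 2*z) dy ∧ dz.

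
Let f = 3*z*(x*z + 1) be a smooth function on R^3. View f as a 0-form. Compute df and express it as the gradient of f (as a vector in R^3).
df = (3*z^2) dx + (0) dy + (6*x*z + 3) dz; grad f = (3*z^2, 0, 6*x*z + 3)

For a 0-form f, d f = (∂f/∂x) dx + (∂f/∂y) dy + (∂f/∂z) dz. The components of the vector representation are exactly the entries of grad f in Cartesian coordinates:
  ∂f/∂x = 3*z^2
  ∂f/∂y = 0
  ∂f/∂z = 6*x*z + 3.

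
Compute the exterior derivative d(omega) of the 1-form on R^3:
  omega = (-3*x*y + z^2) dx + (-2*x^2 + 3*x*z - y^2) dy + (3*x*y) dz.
d(omega) = (-x + 3*z) dx ∧ dy + (3*y - 2*z) dx ∧ dz

For a 1-form omega = sum_i f_i dx_i, the exterior derivative is
  d(omega) = sum_{i < j} (∂f_j/∂x_i - ∂f_i/∂x_j) dx_i ∧ dx_j.
  coefficient of dx ∧ dy: ∂f_2/∂x - ∂f_1/∂y = ∂(-2*x^2 + 3*x*z - y^2)/∂x - ∂(-3*x*y + z^2)/∂y = -x + 3*z
  coefficient of dx ∧ dz: ∂f_3/∂x - ∂f_1/∂z = ∂(3*x*y)/∂x - ∂(-3*x*y + z^2)/∂z = 3*y - 2*z
Assembling: d(omega) = (-x + 3*z) dx ∧ dy + (3*y - 2*z) dx ∧ dz.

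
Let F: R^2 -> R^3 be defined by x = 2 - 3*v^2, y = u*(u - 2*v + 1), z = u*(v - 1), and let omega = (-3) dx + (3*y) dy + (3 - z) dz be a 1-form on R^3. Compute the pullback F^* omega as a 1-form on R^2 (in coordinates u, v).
F^* omega = (6*u^3 - 18*u^2*v + 9*u^2 + 11*u*v^2 - 10*u*v + 2*u + 3*v - 3) du + (-6*u^3 + 11*u^2*v - 5*u^2 + 3*u + 18*v) dv

Using F^*(f dg) = (f ∘ F) d(g ∘ F), substitute each coordinate x_i by F_i(u, v) in f_i, and replace dx_i by d F_i = (∂F_i/∂u) du + (∂F_i/∂v) dv.
  For the x component: f_1(F) = -3; d F_1 = (0) du + (-6*v) dv
  For the y component: f_2(F) = 3*u*(u - 2*v + 1); d F_2 = (2*u - 2*v + 1) du + (-2*u) dv
  For the z component: f_3(F) = -u*v + u + 3; d F_3 = (v - 1) du + (u) dv
Combining and collecting du, dv coefficients:
  coeff of du: 6*u^3 - 18*u^2*v + 9*u^2 + 11*u*v^2 - 10*u*v + 2*u + 3*v - 3
  coeff of dv: -6*u^3 + 11*u^2*v - 5*u^2 + 3*u + 18*v
F^* omega = (6*u^3 - 18*u^2*v + 9*u^2 + 11*u*v^2 - 10*u*v + 2*u + 3*v - 3) du + (-6*u^3 + 11*u^2*v - 5*u^2 + 3*u + 18*v) dv.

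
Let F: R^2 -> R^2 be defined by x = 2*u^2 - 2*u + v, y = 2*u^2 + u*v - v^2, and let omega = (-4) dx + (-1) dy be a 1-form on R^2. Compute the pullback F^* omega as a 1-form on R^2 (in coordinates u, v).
F^* omega = (-20*u - v + 8) du + (-u + 2*v - 4) dv

Using F^*(f dg) = (f ∘ F) d(g ∘ F), substitute each coordinate x_i by F_i(u, v) in f_i, and replace dx_i by d F_i = (∂F_i/∂u) du + (∂F_i/∂v) dv.
  For the x component: f_1(F) = -4; d F_1 = (4*u - 2) du + (1) dv
  For the y component: f_2(F) = -1; d F_2 = (4*u + v) du + (u - 2*v) dv
Combining and collecting du, dv coefficients:
  coeff of du: -20*u - v + 8
  coeff of dv: -u + 2*v - 4
F^* omega = (-20*u - v + 8) du + (-u + 2*v - 4) dv.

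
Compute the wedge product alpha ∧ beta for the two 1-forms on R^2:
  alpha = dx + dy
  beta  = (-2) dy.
alpha ∧ beta = (-2) dx ∧ dy

Distribute the wedge, using dx_i ∧ dx_j = -dx_j ∧ dx_i and dx_i ∧ dx_i = 0. For each pair (i, j) with i < j, the coefficient of dx_i ∧ dx_j in alpha ∧ beta is (alpha_i * beta_j - alpha_j * beta_i). Collecting: alpha ∧ beta = (-2) dx ∧ dy.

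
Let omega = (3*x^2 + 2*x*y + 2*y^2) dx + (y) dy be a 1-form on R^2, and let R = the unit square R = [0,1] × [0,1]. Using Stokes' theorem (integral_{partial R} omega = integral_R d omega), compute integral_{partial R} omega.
integral_(partial R) omega = -3

Stokes: integral_partial_R omega = integral_R d omega with d omega = (∂Q/∂x - ∂P/∂y) dx ∧ dy.
  ∂Q/∂x = 0
  ∂P/∂y = 2*x + 4*y
  integrand = ∂Q/∂x - ∂P/∂y = -2*x - 4*y.
Integrating over R: integral_0^1 integral_0^1 (-2*x - 4*y) dx dy = -3.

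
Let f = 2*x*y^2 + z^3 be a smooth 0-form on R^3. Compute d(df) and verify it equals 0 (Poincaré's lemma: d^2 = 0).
d(df) = 0

Step 1: df = sum_i (∂f/∂x_i) dx_i = (2*y^2) dx + (4*x*y) dy + (3*z^2) dz.
Step 2: Apply d again. Using the 1-form formula, the coefficient of dx ∧ dy in d(df) is ∂^2 f/∂x ∂y - ∂^2 f/∂y ∂x = (4*y) - (4*y) = 0 (equality of mixed partials for smooth f).
Similarly for dx ∧ dz and dy ∧ dz — all coefficients vanish. So d(df) = 0.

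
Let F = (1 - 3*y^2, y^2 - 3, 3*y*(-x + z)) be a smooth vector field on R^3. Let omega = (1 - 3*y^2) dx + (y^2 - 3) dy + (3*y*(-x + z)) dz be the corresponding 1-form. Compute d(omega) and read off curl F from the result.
d(omega) = (-3*x + 3*z) dy ∧ dz + (3*y) dz ∧ dx + (6*y) dx ∧ dy; curl F = (-3*x + 3*z, 3*y, 6*y)

d omega = sum_{i<j} (∂f_j/∂x_i - ∂f_i/∂x_j) dx_i ∧ dx_j. Under the identification (dy ∧ dz, dz ∧ dx, dx ∧ dy) ↔ (e_x, e_y, e_z), the coefficients are exactly the components of curl F. Compute:
  ∂R/∂y - ∂Q/∂z = (-3*x + 3*z) - (0) = -3*x + 3*z
  ∂P/∂z - ∂R/∂x = (0) - (-3*y) = 3*y
  ∂Q/∂x - ∂P/∂y = (0) - (-6*y) = 6*y.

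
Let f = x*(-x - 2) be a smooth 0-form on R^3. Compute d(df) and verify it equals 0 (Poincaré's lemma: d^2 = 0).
d(df) = 0

Step 1: df = sum_i (∂f/∂x_i) dx_i = (-2*x - 2) dx + (0) dy + (0) dz.
Step 2: Apply d again. Using the 1-form formula, the coefficient of dx ∧ dy in d(df) is ∂^2 f/∂x ∂y - ∂^2 f/∂y ∂x = (0) - (0) = 0 (equality of mixed partials for smooth f).
Similarly for dx ∧ dz and dy ∧ dz — all coefficients vanish. So d(df) = 0.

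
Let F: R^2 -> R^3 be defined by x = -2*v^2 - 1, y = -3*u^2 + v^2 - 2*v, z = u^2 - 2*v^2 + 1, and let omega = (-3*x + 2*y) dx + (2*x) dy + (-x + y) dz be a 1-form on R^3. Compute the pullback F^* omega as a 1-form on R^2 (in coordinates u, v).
F^* omega = (2*u*(-3*u^2 + 15*v^2 - 2*v + 7)) du + (36*u^2*v - 52*v^3 + 32*v^2 - 20*v + 4) dv

Using F^*(f dg) = (f ∘ F) d(g ∘ F), substitute each coordinate x_i by F_i(u, v) in f_i, and replace dx_i by d F_i = (∂F_i/∂u) du + (∂F_i/∂v) dv.
  For the x component: f_1(F) = -6*u^2 + 8*v^2 - 4*v + 3; d F_1 = (0) du + (-4*v) dv
  For the y component: f_2(F) = -4*v^2 - 2; d F_2 = (-6*u) du + (2*v - 2) dv
  For the z component: f_3(F) = -3*u^2 + 3*v^2 - 2*v + 1; d F_3 = (2*u) du + (-4*v) dv
Combining and collecting du, dv coefficients:
  coeff of du: 2*u*(-3*u^2 + 15*v^2 - 2*v + 7)
  coeff of dv: 36*u^2*v - 52*v^3 + 32*v^2 - 20*v + 4
F^* omega = (2*u*(-3*u^2 + 15*v^2 - 2*v + 7)) du + (36*u^2*v - 52*v^3 + 32*v^2 - 20*v + 4) dv.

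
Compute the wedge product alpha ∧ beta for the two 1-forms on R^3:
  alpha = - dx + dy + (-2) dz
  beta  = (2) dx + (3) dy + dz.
alpha ∧ beta = (-5) dx ∧ dy + (3) dx ∧ dz + (7) dy ∧ dz

Distribute the wedge, using dx_i ∧ dx_j = -dx_j ∧ dx_i and dx_i ∧ dx_i = 0. For each pair (i, j) with i < j, the coefficient of dx_i ∧ dx_j in alpha ∧ beta is (alpha_i * beta_j - alpha_j * beta_i). Collecting: alpha ∧ beta = (-5) dx ∧ dy + (3) dx ∧ dz + (7) dy ∧ dz.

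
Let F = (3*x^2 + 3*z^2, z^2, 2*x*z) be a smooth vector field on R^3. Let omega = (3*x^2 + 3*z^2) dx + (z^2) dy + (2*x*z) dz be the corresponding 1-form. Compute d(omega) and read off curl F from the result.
d(omega) = (-2*z) dy ∧ dz + (4*z) dz ∧ dx + (0) dx ∧ dy; curl F = (-2*z, 4*z, 0)

d omega = sum_{i<j} (∂f_j/∂x_i - ∂f_i/∂x_j) dx_i ∧ dx_j. Under the identification (dy ∧ dz, dz ∧ dx, dx ∧ dy) ↔ (e_x, e_y, e_z), the coefficients are exactly the components of curl F. Compute:
  ∂R/∂y - ∂Q/∂z = (0) - (2*z) = -2*z
  ∂P/∂z - ∂R/∂x = (6*z) - (2*z) = 4*z
  ∂Q/∂x - ∂P/∂y = (0) - (0) = 0.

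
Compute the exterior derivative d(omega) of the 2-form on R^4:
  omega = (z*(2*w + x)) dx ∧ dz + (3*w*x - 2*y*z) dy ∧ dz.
d(omega) = (2*z) dx ∧ dz ∧ dw + (3*w) dx ∧ dy ∧ dz + (3*x) dy ∧ dz ∧ dw

For a 2-form omega = sum_{i<j} g_{ij} dx_i ∧ dx_j, the exterior derivative is
  d(omega) = sum_{i<j} d(g_{ij}) ∧ dx_i ∧ dx_j = sum_{i<j, k} (∂g_{ij}/∂x_k) dx_k ∧ dx_i ∧ dx_j.
Expand each term, using dx_k ∧ dx_i ∧ dx_j = sgn(permutation) dx_{(a)} ∧ dx_{(b)} ∧ dx_{(c)} with (a < b < c) sorted:
  d(z*(2*w + x)) includes (∂/∂w)(z*(2*w + x)) dw = (2*z) dw, which multiplied by dx ∧ dz gives (2*z) dx ∧ dz ∧ dw
  d(3*w*x - 2*y*z) includes (∂/∂x)(3*w*x - 2*y*z) dx = (3*w) dx, which multiplied by dy ∧ dz gives (3*w) dx ∧ dy ∧ dz
  d(3*w*x - 2*y*z) includes (∂/∂w)(3*w*x - 2*y*z) dw = (3*x) dw, which multiplied by dy ∧ dz gives (3*x) dy ∧ dz ∧ dw
Collecting like 3-forms: d(omega) = (2*z) dx ∧ dz ∧ dw + (3*w) dx ∧ dy ∧ dz + (3*x) dy ∧ dz ∧ dw.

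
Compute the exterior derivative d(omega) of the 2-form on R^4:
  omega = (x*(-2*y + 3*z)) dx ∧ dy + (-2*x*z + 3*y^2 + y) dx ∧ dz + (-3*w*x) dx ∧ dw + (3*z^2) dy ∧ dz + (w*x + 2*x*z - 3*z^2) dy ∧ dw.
d(omega) = (3*x - 6*y - 1) dx ∧ dy ∧ dz + (w + 2*z) dx ∧ dy ∧ dw + (-2*x + 6*z) dy ∧ dz ∧ dw

For a 2-form omega = sum_{i<j} g_{ij} dx_i ∧ dx_j, the exterior derivative is
  d(omega) = sum_{i<j} d(g_{ij}) ∧ dx_i ∧ dx_j = sum_{i<j, k} (∂g_{ij}/∂x_k) dx_k ∧ dx_i ∧ dx_j.
Expand each term, using dx_k ∧ dx_i ∧ dx_j = sgn(permutation) dx_{(a)} ∧ dx_{(b)} ∧ dx_{(c)} with (a < b < c) sorted:
  d(x*(-2*y + 3*z)) includes (∂/∂z)(x*(-2*y + 3*z)) dz = (3*x) dz, which multiplied by dx ∧ dy gives (3*x) dx ∧ dy ∧ dz
  d(-2*x*z + 3*y^2 + y) includes (∂/∂y)(-2*x*z + 3*y^2 + y) dy = (6*y + 1) dy, which multiplied by dx ∧ dz gives (-6*y - 1) dx ∧ dy ∧ dz
  d(w*x + 2*x*z - 3*z^2) includes (∂/∂x)(w*x + 2*x*z - 3*z^2) dx = (w + 2*z) dx, which multiplied by dy ∧ dw gives (w + 2*z) dx ∧ dy ∧ dw
  d(w*x + 2*x*z - 3*z^2) includes (∂/∂z)(w*x + 2*x*z - 3*z^2) dz = (2*x - 6*z) dz, which multiplied by dy ∧ dw gives (-2*x + 6*z) dy ∧ dz ∧ dw
Collecting like 3-forms: d(omega) = (3*x - 6*y - 1) dx ∧ dy ∧ dz + (w + 2*z) dx ∧ dy ∧ dw + (-2*x + 6*z) dy ∧ dz ∧ dw.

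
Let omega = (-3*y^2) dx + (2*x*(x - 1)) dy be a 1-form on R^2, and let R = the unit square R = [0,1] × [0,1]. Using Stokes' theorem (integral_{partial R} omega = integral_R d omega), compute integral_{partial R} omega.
integral_(partial R) omega = 3

Stokes: integral_partial_R omega = integral_R d omega with d omega = (∂Q/∂x - ∂P/∂y) dx ∧ dy.
  ∂Q/∂x = 4*x - 2
  ∂P/∂y = -6*y
  integrand = ∂Q/∂x - ∂P/∂y = 4*x + 6*y - 2.
Integrating over R: integral_0^1 integral_0^1 (4*x + 6*y - 2) dx dy = 3.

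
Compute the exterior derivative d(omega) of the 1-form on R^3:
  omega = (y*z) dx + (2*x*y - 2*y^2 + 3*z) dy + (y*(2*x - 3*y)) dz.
d(omega) = (2*y - z) dx ∧ dy + (y) dx ∧ dz + (2*x - 6*y - 3) dy ∧ dz

For a 1-form omega = sum_i f_i dx_i, the exterior derivative is
  d(omega) = sum_{i < j} (∂f_j/∂x_i - ∂f_i/∂x_j) dx_i ∧ dx_j.
  coefficient of dx ∧ dy: ∂f_2/∂x - ∂f_1/∂y = ∂(2*x*y - 2*y^2 + 3*z)/∂x - ∂(y*z)/∂y = 2*y - z
  coefficient of dx ∧ dz: ∂f_3/∂x - ∂f_1/∂z = ∂(y*(2*x - 3*y))/∂x - ∂(y*z)/∂z = y
  coefficient of dy ∧ dz: ∂f_3/∂y - ∂f_2/∂z = ∂(y*(2*x - 3*y))/∂y - ∂(2*x*y - 2*y^2 + 3*z)/∂z = 2*x - 6*y - 3
Assembling: d(omega) = (2*y - z) dx ∧ dy + (y) dx ∧ dz + (2*x - 6*y - 3) dy ∧ dz.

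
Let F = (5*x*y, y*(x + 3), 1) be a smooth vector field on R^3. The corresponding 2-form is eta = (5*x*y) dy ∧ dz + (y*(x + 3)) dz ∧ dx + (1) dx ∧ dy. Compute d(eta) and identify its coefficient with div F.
d(eta) = (x + 5*y + 3) dx ∧ dy ∧ dz; div F = x + 5*y + 3

For a 2-form in R^3 of the form above, applying d gives a 3-form with coefficient ∂P/∂x + ∂Q/∂y + ∂R/∂z:
  ∂P/∂x = 5*y
  ∂Q/∂y = x + 3
  ∂R/∂z = 0
Sum = x + 5*y + 3, which is exactly div F.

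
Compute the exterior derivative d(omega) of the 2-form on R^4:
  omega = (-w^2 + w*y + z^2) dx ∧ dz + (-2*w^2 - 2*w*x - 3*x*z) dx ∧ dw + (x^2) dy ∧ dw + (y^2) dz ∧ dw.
d(omega) = (-w) dx ∧ dy ∧ dz + (-2*w + 3*x + y) dx ∧ dz ∧ dw + (2*x) dx ∧ dy ∧ dw + (2*y) dy ∧ dz ∧ dw

For a 2-form omega = sum_{i<j} g_{ij} dx_i ∧ dx_j, the exterior derivative is
  d(omega) = sum_{i<j} d(g_{ij}) ∧ dx_i ∧ dx_j = sum_{i<j, k} (∂g_{ij}/∂x_k) dx_k ∧ dx_i ∧ dx_j.
Expand each term, using dx_k ∧ dx_i ∧ dx_j = sgn(permutation) dx_{(a)} ∧ dx_{(b)} ∧ dx_{(c)} with (a < b < c) sorted:
  d(-w^2 + w*y + z^2) includes (∂/∂y)(-w^2 + w*y + z^2) dy = (w) dy, which multiplied by dx ∧ dz gives (-w) dx ∧ dy ∧ dz
  d(-w^2 + w*y + z^2) includes (∂/∂w)(-w^2 + w*y + z^2) dw = (-2*w + y) dw, which multiplied by dx ∧ dz gives (-2*w + y) dx ∧ dz ∧ dw
  d(-2*w^2 - 2*w*x - 3*x*z) includes (∂/∂z)(-2*w^2 - 2*w*x - 3*x*z) dz = (-3*x) dz, which multiplied by dx ∧ dw gives (3*x) dx ∧ dz ∧ dw
  d(x^2) includes (∂/∂x)(x^2) dx = (2*x) dx, which multiplied by dy ∧ dw gives (2*x) dx ∧ dy ∧ dw
  d(y^2) includes (∂/∂y)(y^2) dy = (2*y) dy, which multiplied by dz ∧ dw gives (2*y) dy ∧ dz ∧ dw
Collecting like 3-forms: d(omega) = (-w) dx ∧ dy ∧ dz + (-2*w + 3*x + y) dx ∧ dz ∧ dw + (2*x) dx ∧ dy ∧ dw + (2*y) dy ∧ dz ∧ dw.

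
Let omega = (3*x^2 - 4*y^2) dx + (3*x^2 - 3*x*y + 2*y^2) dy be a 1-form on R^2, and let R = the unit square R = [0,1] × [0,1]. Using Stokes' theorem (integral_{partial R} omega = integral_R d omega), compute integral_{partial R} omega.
integral_(partial R) omega = 11/2

Stokes: integral_partial_R omega = integral_R d omega with d omega = (∂Q/∂x - ∂P/∂y) dx ∧ dy.
  ∂Q/∂x = 6*x - 3*y
  ∂P/∂y = -8*y
  integrand = ∂Q/∂x - ∂P/∂y = 6*x + 5*y.
Integrating over R: integral_0^1 integral_0^1 (6*x + 5*y) dx dy = 11/2.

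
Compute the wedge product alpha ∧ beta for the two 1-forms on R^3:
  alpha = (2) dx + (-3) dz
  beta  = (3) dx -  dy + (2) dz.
alpha ∧ beta = (-2) dx ∧ dy + (13) dx ∧ dz + (-3) dy ∧ dz

Distribute the wedge, using dx_i ∧ dx_j = -dx_j ∧ dx_i and dx_i ∧ dx_i = 0. For each pair (i, j) with i < j, the coefficient of dx_i ∧ dx_j in alpha ∧ beta is (alpha_i * beta_j - alpha_j * beta_i). Collecting: alpha ∧ beta = (-2) dx ∧ dy + (13) dx ∧ dz + (-3) dy ∧ dz.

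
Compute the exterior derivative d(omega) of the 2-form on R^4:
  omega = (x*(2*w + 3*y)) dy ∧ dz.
d(omega) = (2*w + 3*y) dx ∧ dy ∧ dz + (2*x) dy ∧ dz ∧ dw

For a 2-form omega = sum_{i<j} g_{ij} dx_i ∧ dx_j, the exterior derivative is
  d(omega) = sum_{i<j} d(g_{ij}) ∧ dx_i ∧ dx_j = sum_{i<j, k} (∂g_{ij}/∂x_k) dx_k ∧ dx_i ∧ dx_j.
Expand each term, using dx_k ∧ dx_i ∧ dx_j = sgn(permutation) dx_{(a)} ∧ dx_{(b)} ∧ dx_{(c)} with (a < b < c) sorted:
  d(x*(2*w + 3*y)) includes (∂/∂x)(x*(2*w + 3*y)) dx = (2*w + 3*y) dx, which multiplied by dy ∧ dz gives (2*w + 3*y) dx ∧ dy ∧ dz
  d(x*(2*w + 3*y)) includes (∂/∂w)(x*(2*w + 3*y)) dw = (2*x) dw, which multiplied by dy ∧ dz gives (2*x) dy ∧ dz ∧ dw
Collecting like 3-forms: d(omega) = (2*w + 3*y) dx ∧ dy ∧ dz + (2*x) dy ∧ dz ∧ dw.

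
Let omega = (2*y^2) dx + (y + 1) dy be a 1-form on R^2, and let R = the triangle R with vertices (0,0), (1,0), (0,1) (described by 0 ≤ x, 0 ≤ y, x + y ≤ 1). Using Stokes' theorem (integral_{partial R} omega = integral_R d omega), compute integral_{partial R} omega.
integral_(partial R) omega = -2/3

Stokes: integral_partial_R omega = integral_R d omega with d omega = (∂Q/∂x - ∂P/∂y) dx ∧ dy.
  ∂Q/∂x = 0
  ∂P/∂y = 4*y
  integrand = ∂Q/∂x - ∂P/∂y = -4*y.
Integrating over R: integral_0^1 integral_0^{1-x} (-4*y) dy dx = -2/3.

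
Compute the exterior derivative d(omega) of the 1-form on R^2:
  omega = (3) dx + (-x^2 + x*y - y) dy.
d(omega) = (-2*x + y) dx ∧ dy

For a 1-form omega = sum_i f_i dx_i, the exterior derivative is
  d(omega) = sum_{i < j} (∂f_j/∂x_i - ∂f_i/∂x_j) dx_i ∧ dx_j.
  coefficient of dx ∧ dy: ∂f_2/∂x - ∂f_1/∂y = ∂(-x^2 + x*y - y)/∂x - ∂(3)/∂y = -2*x + y
Assembling: d(omega) = (-2*x + y) dx ∧ dy.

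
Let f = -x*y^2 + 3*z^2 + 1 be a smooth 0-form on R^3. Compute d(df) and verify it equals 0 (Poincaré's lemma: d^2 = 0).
d(df) = 0

Step 1: df = sum_i (∂f/∂x_i) dx_i = (-y^2) dx + (-2*x*y) dy + (6*z) dz.
Step 2: Apply d again. Using the 1-form formula, the coefficient of dx ∧ dy in d(df) is ∂^2 f/∂x ∂y - ∂^2 f/∂y ∂x = (-2*y) - (-2*y) = 0 (equality of mixed partials for smooth f).
Similarly for dx ∧ dz and dy ∧ dz — all coefficients vanish. So d(df) = 0.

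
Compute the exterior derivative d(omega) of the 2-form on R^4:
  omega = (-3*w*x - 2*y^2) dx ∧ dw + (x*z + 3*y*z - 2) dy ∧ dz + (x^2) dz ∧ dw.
d(omega) = (4*y) dx ∧ dy ∧ dw + (z) dx ∧ dy ∧ dz + (2*x) dx ∧ dz ∧ dw

For a 2-form omega = sum_{i<j} g_{ij} dx_i ∧ dx_j, the exterior derivative is
  d(omega) = sum_{i<j} d(g_{ij}) ∧ dx_i ∧ dx_j = sum_{i<j, k} (∂g_{ij}/∂x_k) dx_k ∧ dx_i ∧ dx_j.
Expand each term, using dx_k ∧ dx_i ∧ dx_j = sgn(permutation) dx_{(a)} ∧ dx_{(b)} ∧ dx_{(c)} with (a < b < c) sorted:
  d(-3*w*x - 2*y^2) includes (∂/∂y)(-3*w*x - 2*y^2) dy = (-4*y) dy, which multiplied by dx ∧ dw gives (4*y) dx ∧ dy ∧ dw
  d(x*z + 3*y*z - 2) includes (∂/∂x)(x*z + 3*y*z - 2) dx = (z) dx, which multiplied by dy ∧ dz gives (z) dx ∧ dy ∧ dz
  d(x^2) includes (∂/∂x)(x^2) dx = (2*x) dx, which multiplied by dz ∧ dw gives (2*x) dx ∧ dz ∧ dw
Collecting like 3-forms: d(omega) = (4*y) dx ∧ dy ∧ dw + (z) dx ∧ dy ∧ dz + (2*x) dx ∧ dz ∧ dw.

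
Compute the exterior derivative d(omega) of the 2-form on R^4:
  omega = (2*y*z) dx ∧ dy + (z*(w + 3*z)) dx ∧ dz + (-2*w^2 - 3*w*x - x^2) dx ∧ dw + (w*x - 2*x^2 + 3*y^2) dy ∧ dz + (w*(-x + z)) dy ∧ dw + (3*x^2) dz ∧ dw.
d(omega) = (w - 4*x + 2*y) dx ∧ dy ∧ dz + (6*x + z) dx ∧ dz ∧ dw + (-w + x) dy ∧ dz ∧ dw + (-w) dx ∧ dy ∧ dw

For a 2-form omega = sum_{i<j} g_{ij} dx_i ∧ dx_j, the exterior derivative is
  d(omega) = sum_{i<j} d(g_{ij}) ∧ dx_i ∧ dx_j = sum_{i<j, k} (∂g_{ij}/∂x_k) dx_k ∧ dx_i ∧ dx_j.
Expand each term, using dx_k ∧ dx_i ∧ dx_j = sgn(permutation) dx_{(a)} ∧ dx_{(b)} ∧ dx_{(c)} with (a < b < c) sorted:
  d(2*y*z) includes (∂/∂z)(2*y*z) dz = (2*y) dz, which multiplied by dx ∧ dy gives (2*y) dx ∧ dy ∧ dz
  d(z*(w + 3*z)) includes (∂/∂w)(z*(w + 3*z)) dw = (z) dw, which multiplied by dx ∧ dz gives (z) dx ∧ dz ∧ dw
  d(w*x - 2*x^2 + 3*y^2) includes (∂/∂x)(w*x - 2*x^2 + 3*y^2) dx = (w - 4*x) dx, which multiplied by dy ∧ dz gives (w - 4*x) dx ∧ dy ∧ dz
  d(w*x - 2*x^2 + 3*y^2) includes (∂/∂w)(w*x - 2*x^2 + 3*y^2) dw = (x) dw, which multiplied by dy ∧ dz gives (x) dy ∧ dz ∧ dw
  d(w*(-x + z)) includes (∂/∂x)(w*(-x + z)) dx = (-w) dx, which multiplied by dy ∧ dw gives (-w) dx ∧ dy ∧ dw
  d(w*(-x + z)) includes (∂/∂z)(w*(-x + z)) dz = (w) dz, which multiplied by dy ∧ dw gives (-w) dy ∧ dz ∧ dw
  d(3*x^2) includes (∂/∂x)(3*x^2) dx = (6*x) dx, which multiplied by dz ∧ dw gives (6*x) dx ∧ dz ∧ dw
Collecting like 3-forms: d(omega) = (w - 4*x + 2*y) dx ∧ dy ∧ dz + (6*x + z) dx ∧ dz ∧ dw + (-w + x) dy ∧ dz ∧ dw + (-w) dx ∧ dy ∧ dw.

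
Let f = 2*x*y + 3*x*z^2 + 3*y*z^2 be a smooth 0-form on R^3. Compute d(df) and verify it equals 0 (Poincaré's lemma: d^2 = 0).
d(df) = 0

Step 1: df = sum_i (∂f/∂x_i) dx_i = (2*y + 3*z^2) dx + (2*x + 3*z^2) dy + (6*z*(x + y)) dz.
Step 2: Apply d again. Using the 1-form formula, the coefficient of dx ∧ dy in d(df) is ∂^2 f/∂x ∂y - ∂^2 f/∂y ∂x = (2) - (2) = 0 (equality of mixed partials for smooth f).
Similarly for dx ∧ dz and dy ∧ dz — all coefficients vanish. So d(df) = 0.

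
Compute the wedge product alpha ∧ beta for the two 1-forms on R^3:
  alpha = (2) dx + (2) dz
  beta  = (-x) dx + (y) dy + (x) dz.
alpha ∧ beta = (2*y) dx ∧ dy + (4*x) dx ∧ dz + (-2*y) dy ∧ dz

Distribute the wedge, using dx_i ∧ dx_j = -dx_j ∧ dx_i and dx_i ∧ dx_i = 0. For each pair (i, j) with i < j, the coefficient of dx_i ∧ dx_j in alpha ∧ beta is (alpha_i * beta_j - alpha_j * beta_i). Collecting: alpha ∧ beta = (2*y) dx ∧ dy + (4*x) dx ∧ dz + (-2*y) dy ∧ dz.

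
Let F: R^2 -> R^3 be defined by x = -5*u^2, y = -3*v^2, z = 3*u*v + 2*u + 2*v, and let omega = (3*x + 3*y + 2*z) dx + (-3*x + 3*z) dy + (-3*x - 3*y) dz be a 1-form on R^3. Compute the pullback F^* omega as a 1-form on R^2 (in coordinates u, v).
F^* omega = (150*u^3 - 15*u^2*v - 10*u^2 + 90*u*v^2 - 40*u*v + 27*v^3 + 18*v^2) du + (45*u^3 - 90*u^2*v + 30*u^2 - 27*u*v^2 - 36*u*v - 18*v^2) dv

Using F^*(f dg) = (f ∘ F) d(g ∘ F), substitute each coordinate x_i by F_i(u, v) in f_i, and replace dx_i by d F_i = (∂F_i/∂u) du + (∂F_i/∂v) dv.
  For the x component: f_1(F) = -15*u^2 + 6*u*v + 4*u - 9*v^2 + 4*v; d F_1 = (-10*u) du + (0) dv
  For the y component: f_2(F) = 15*u^2 + 9*u*v + 6*u + 6*v; d F_2 = (0) du + (-6*v) dv
  For the z component: f_3(F) = 15*u^2 + 9*v^2; d F_3 = (3*v + 2) du + (3*u + 2) dv
Combining and collecting du, dv coefficients:
  coeff of du: 150*u^3 - 15*u^2*v - 10*u^2 + 90*u*v^2 - 40*u*v + 27*v^3 + 18*v^2
  coeff of dv: 45*u^3 - 90*u^2*v + 30*u^2 - 27*u*v^2 - 36*u*v - 18*v^2
F^* omega = (150*u^3 - 15*u^2*v - 10*u^2 + 90*u*v^2 - 40*u*v + 27*v^3 + 18*v^2) du + (45*u^3 - 90*u^2*v + 30*u^2 - 27*u*v^2 - 36*u*v - 18*v^2) dv.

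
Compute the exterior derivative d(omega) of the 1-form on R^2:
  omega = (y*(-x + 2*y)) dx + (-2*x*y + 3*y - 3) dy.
d(omega) = (x - 6*y) dx ∧ dy

For a 1-form omega = sum_i f_i dx_i, the exterior derivative is
  d(omega) = sum_{i < j} (∂f_j/∂x_i - ∂f_i/∂x_j) dx_i ∧ dx_j.
  coefficient of dx ∧ dy: ∂f_2/∂x - ∂f_1/∂y = ∂(-2*x*y + 3*y - 3)/∂x - ∂(y*(-x + 2*y))/∂y = x - 6*y
Assembling: d(omega) = (x - 6*y) dx ∧ dy.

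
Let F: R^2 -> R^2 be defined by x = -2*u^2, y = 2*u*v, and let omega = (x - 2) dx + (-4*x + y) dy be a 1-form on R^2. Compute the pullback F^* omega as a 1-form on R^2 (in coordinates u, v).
F^* omega = (4*u*(2*u^2 + 4*u*v + v^2 + 2)) du + (4*u^2*(4*u + v)) dv

Using F^*(f dg) = (f ∘ F) d(g ∘ F), substitute each coordinate x_i by F_i(u, v) in f_i, and replace dx_i by d F_i = (∂F_i/∂u) du + (∂F_i/∂v) dv.
  For the x component: f_1(F) = -2*u^2 - 2; d F_1 = (-4*u) du + (0) dv
  For the y component: f_2(F) = 2*u*(4*u + v); d F_2 = (2*v) du + (2*u) dv
Combining and collecting du, dv coefficients:
  coeff of du: 4*u*(2*u^2 + 4*u*v + v^2 + 2)
  coeff of dv: 4*u^2*(4*u + v)
F^* omega = (4*u*(2*u^2 + 4*u*v + v^2 + 2)) du + (4*u^2*(4*u + v)) dv.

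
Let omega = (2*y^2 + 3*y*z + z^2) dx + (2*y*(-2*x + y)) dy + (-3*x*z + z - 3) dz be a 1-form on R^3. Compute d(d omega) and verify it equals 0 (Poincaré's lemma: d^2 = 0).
d(d omega) = 0

Step 1: d omega = sum_{i<j} (∂f_j/∂x_i - ∂f_i/∂x_j) dx_i ∧ dx_j:
  coeff of dx ∧ dy: -8*y - 3*z
  coeff of dx ∧ dz: -3*y - 5*z
  coeff of dy ∧ dz: 0
Step 2: Apply d again to each 2-form coefficient. The only possible 3-form in R^3 is dx ∧ dy ∧ dz, with coefficient
  ∂(coeff of dy∧dz)/∂x - ∂(coeff of dx∧dz)/∂y + ∂(coeff of dx∧dy)/∂z
  = ∂/∂x (0) - ∂/∂y (-3*y - 5*z) + ∂/∂z (-8*y - 3*z).
Each of these terms simplifies to sums of mixed partials that cancel in pairs. The result is 0 (by equality of mixed partials for smooth functions — Schwarz / Clairaut).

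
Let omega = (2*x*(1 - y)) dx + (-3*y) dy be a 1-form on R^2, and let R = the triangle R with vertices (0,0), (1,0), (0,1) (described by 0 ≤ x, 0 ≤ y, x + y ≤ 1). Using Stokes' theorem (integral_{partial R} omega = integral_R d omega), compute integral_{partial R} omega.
integral_(partial R) omega = 1/3

Stokes: integral_partial_R omega = integral_R d omega with d omega = (∂Q/∂x - ∂P/∂y) dx ∧ dy.
  ∂Q/∂x = 0
  ∂P/∂y = -2*x
  integrand = ∂Q/∂x - ∂P/∂y = 2*x.
Integrating over R: integral_0^1 integral_0^{1-x} (2*x) dy dx = 1/3.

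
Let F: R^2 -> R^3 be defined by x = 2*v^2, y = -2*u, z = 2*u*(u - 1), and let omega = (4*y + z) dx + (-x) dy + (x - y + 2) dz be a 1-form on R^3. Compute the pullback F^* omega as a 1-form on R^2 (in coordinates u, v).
F^* omega = (8*u^2 + 8*u*v^2 + 4*u - 4) du + (8*u*v*(u - 5)) dv

Using F^*(f dg) = (f ∘ F) d(g ∘ F), substitute each coordinate x_i by F_i(u, v) in f_i, and replace dx_i by d F_i = (∂F_i/∂u) du + (∂F_i/∂v) dv.
  For the x component: f_1(F) = 2*u*(u - 5); d F_1 = (0) du + (4*v) dv
  For the y component: f_2(F) = -2*v^2; d F_2 = (-2) du + (0) dv
  For the z component: f_3(F) = 2*u + 2*v^2 + 2; d F_3 = (4*u - 2) du + (0) dv
Combining and collecting du, dv coefficients:
  coeff of du: 8*u^2 + 8*u*v^2 + 4*u - 4
  coeff of dv: 8*u*v*(u - 5)
F^* omega = (8*u^2 + 8*u*v^2 + 4*u - 4) du + (8*u*v*(u - 5)) dv.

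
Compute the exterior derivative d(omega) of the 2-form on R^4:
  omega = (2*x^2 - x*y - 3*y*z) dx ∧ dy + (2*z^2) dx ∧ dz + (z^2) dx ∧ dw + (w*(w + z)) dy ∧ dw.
d(omega) = (-3*y) dx ∧ dy ∧ dz + (-2*z) dx ∧ dz ∧ dw + (-w) dy ∧ dz ∧ dw

For a 2-form omega = sum_{i<j} g_{ij} dx_i ∧ dx_j, the exterior derivative is
  d(omega) = sum_{i<j} d(g_{ij}) ∧ dx_i ∧ dx_j = sum_{i<j, k} (∂g_{ij}/∂x_k) dx_k ∧ dx_i ∧ dx_j.
Expand each term, using dx_k ∧ dx_i ∧ dx_j = sgn(permutation) dx_{(a)} ∧ dx_{(b)} ∧ dx_{(c)} with (a < b < c) sorted:
  d(2*x^2 - x*y - 3*y*z) includes (∂/∂z)(2*x^2 - x*y - 3*y*z) dz = (-3*y) dz, which multiplied by dx ∧ dy gives (-3*y) dx ∧ dy ∧ dz
  d(z^2) includes (∂/∂z)(z^2) dz = (2*z) dz, which multiplied by dx ∧ dw gives (-2*z) dx ∧ dz ∧ dw
  d(w*(w + z)) includes (∂/∂z)(w*(w + z)) dz = (w) dz, which multiplied by dy ∧ dw gives (-w) dy ∧ dz ∧ dw
Collecting like 3-forms: d(omega) = (-3*y) dx ∧ dy ∧ dz + (-2*z) dx ∧ dz ∧ dw + (-w) dy ∧ dz ∧ dw.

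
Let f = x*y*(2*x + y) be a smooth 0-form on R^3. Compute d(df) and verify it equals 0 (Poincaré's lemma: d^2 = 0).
d(df) = 0

Step 1: df = sum_i (∂f/∂x_i) dx_i = (y*(4*x + y)) dx + (2*x*(x + y)) dy + (0) dz.
Step 2: Apply d again. Using the 1-form formula, the coefficient of dx ∧ dy in d(df) is ∂^2 f/∂x ∂y - ∂^2 f/∂y ∂x = (4*x + 2*y) - (4*x + 2*y) = 0 (equality of mixed partials for smooth f).
Similarly for dx ∧ dz and dy ∧ dz — all coefficients vanish. So d(df) = 0.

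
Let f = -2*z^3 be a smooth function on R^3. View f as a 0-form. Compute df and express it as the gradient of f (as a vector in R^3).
df = (0) dx + (0) dy + (-6*z^2) dz; grad f = (0, 0, -6*z^2)

For a 0-form f, d f = (∂f/∂x) dx + (∂f/∂y) dy + (∂f/∂z) dz. The components of the vector representation are exactly the entries of grad f in Cartesian coordinates:
  ∂f/∂x = 0
  ∂f/∂y = 0
  ∂f/∂z = -6*z^2.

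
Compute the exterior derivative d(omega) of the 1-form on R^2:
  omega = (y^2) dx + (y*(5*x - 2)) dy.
d(omega) = (3*y) dx ∧ dy

For a 1-form omega = sum_i f_i dx_i, the exterior derivative is
  d(omega) = sum_{i < j} (∂f_j/∂x_i - ∂f_i/∂x_j) dx_i ∧ dx_j.
  coefficient of dx ∧ dy: ∂f_2/∂x - ∂f_1/∂y = ∂(y*(5*x - 2))/∂x - ∂(y^2)/∂y = 3*y
Assembling: d(omega) = (3*y) dx ∧ dy.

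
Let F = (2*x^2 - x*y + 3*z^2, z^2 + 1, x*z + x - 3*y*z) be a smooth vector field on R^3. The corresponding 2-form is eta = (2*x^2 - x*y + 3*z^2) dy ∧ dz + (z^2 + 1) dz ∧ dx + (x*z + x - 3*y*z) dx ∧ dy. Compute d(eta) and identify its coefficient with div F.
d(eta) = (5*x - 4*y) dx ∧ dy ∧ dz; div F = 5*x - 4*y

For a 2-form in R^3 of the form above, applying d gives a 3-form with coefficient ∂P/∂x + ∂Q/∂y + ∂R/∂z:
  ∂P/∂x = 4*x - y
  ∂Q/∂y = 0
  ∂R/∂z = x - 3*y
Sum = 5*x - 4*y, which is exactly div F.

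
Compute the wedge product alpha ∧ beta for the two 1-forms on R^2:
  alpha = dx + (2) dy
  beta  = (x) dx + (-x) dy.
alpha ∧ beta = (-3*x) dx ∧ dy

Distribute the wedge, using dx_i ∧ dx_j = -dx_j ∧ dx_i and dx_i ∧ dx_i = 0. For each pair (i, j) with i < j, the coefficient of dx_i ∧ dx_j in alpha ∧ beta is (alpha_i * beta_j - alpha_j * beta_i). Collecting: alpha ∧ beta = (-3*x) dx ∧ dy.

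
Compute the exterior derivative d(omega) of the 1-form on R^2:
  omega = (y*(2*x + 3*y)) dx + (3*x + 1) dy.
d(omega) = (-2*x - 6*y + 3) dx ∧ dy

For a 1-form omega = sum_i f_i dx_i, the exterior derivative is
  d(omega) = sum_{i < j} (∂f_j/∂x_i - ∂f_i/∂x_j) dx_i ∧ dx_j.
  coefficient of dx ∧ dy: ∂f_2/∂x - ∂f_1/∂y = ∂(3*x + 1)/∂x - ∂(y*(2*x + 3*y))/∂y = -2*x - 6*y + 3
Assembling: d(omega) = (-2*x - 6*y + 3) dx ∧ dy.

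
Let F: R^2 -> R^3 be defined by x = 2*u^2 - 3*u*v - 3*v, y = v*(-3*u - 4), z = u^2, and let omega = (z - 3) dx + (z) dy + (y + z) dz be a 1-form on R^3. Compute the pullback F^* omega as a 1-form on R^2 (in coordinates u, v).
F^* omega = (6*u^3 - 12*u^2*v - 8*u*v - 12*u + 9*v) du + (-6*u^3 - 7*u^2 + 9*u + 9) dv

Using F^*(f dg) = (f ∘ F) d(g ∘ F), substitute each coordinate x_i by F_i(u, v) in f_i, and replace dx_i by d F_i = (∂F_i/∂u) du + (∂F_i/∂v) dv.
  For the x component: f_1(F) = u^2 - 3; d F_1 = (4*u - 3*v) du + (-3*u - 3) dv
  For the y component: f_2(F) = u^2; d F_2 = (-3*v) du + (-3*u - 4) dv
  For the z component: f_3(F) = u^2 - 3*u*v - 4*v; d F_3 = (2*u) du + (0) dv
Combining and collecting du, dv coefficients:
  coeff of du: 6*u^3 - 12*u^2*v - 8*u*v - 12*u + 9*v
  coeff of dv: -6*u^3 - 7*u^2 + 9*u + 9
F^* omega = (6*u^3 - 12*u^2*v - 8*u*v - 12*u + 9*v) du + (-6*u^3 - 7*u^2 + 9*u + 9) dv.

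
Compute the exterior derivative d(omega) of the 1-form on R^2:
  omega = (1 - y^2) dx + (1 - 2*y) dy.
d(omega) = (2*y) dx ∧ dy

For a 1-form omega = sum_i f_i dx_i, the exterior derivative is
  d(omega) = sum_{i < j} (∂f_j/∂x_i - ∂f_i/∂x_j) dx_i ∧ dx_j.
  coefficient of dx ∧ dy: ∂f_2/∂x - ∂f_1/∂y = ∂(1 - 2*y)/∂x - ∂(1 - y^2)/∂y = 2*y
Assembling: d(omega) = (2*y) dx ∧ dy.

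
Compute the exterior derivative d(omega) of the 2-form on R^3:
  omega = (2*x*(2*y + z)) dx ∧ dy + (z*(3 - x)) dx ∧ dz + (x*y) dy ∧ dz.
d(omega) = (2*x + y) dx ∧ dy ∧ dz

For a 2-form omega = sum_{i<j} g_{ij} dx_i ∧ dx_j, the exterior derivative is
  d(omega) = sum_{i<j} d(g_{ij}) ∧ dx_i ∧ dx_j = sum_{i<j, k} (∂g_{ij}/∂x_k) dx_k ∧ dx_i ∧ dx_j.
Expand each term, using dx_k ∧ dx_i ∧ dx_j = sgn(permutation) dx_{(a)} ∧ dx_{(b)} ∧ dx_{(c)} with (a < b < c) sorted:
  d(2*x*(2*y + z)) includes (∂/∂z)(2*x*(2*y + z)) dz = (2*x) dz, which multiplied by dx ∧ dy gives (2*x) dx ∧ dy ∧ dz
  d(x*y) includes (∂/∂x)(x*y) dx = (y) dx, which multiplied by dy ∧ dz gives (y) dx ∧ dy ∧ dz
Collecting like 3-forms: d(omega) = (2*x + y) dx ∧ dy ∧ dz.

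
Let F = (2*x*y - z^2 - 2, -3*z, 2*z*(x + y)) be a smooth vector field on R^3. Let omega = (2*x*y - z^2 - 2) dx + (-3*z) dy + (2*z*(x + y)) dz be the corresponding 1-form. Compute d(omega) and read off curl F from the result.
d(omega) = (2*z + 3) dy ∧ dz + (-4*z) dz ∧ dx + (-2*x) dx ∧ dy; curl F = (2*z + 3, -4*z, -2*x)

d omega = sum_{i<j} (∂f_j/∂x_i - ∂f_i/∂x_j) dx_i ∧ dx_j. Under the identification (dy ∧ dz, dz ∧ dx, dx ∧ dy) ↔ (e_x, e_y, e_z), the coefficients are exactly the components of curl F. Compute:
  ∂R/∂y - ∂Q/∂z = (2*z) - (-3) = 2*z + 3
  ∂P/∂z - ∂R/∂x = (-2*z) - (2*z) = -4*z
  ∂Q/∂x - ∂P/∂y = (0) - (2*x) = -2*x.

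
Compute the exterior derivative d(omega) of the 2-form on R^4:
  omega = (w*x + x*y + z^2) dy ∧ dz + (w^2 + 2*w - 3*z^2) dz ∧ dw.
d(omega) = (w + y) dx ∧ dy ∧ dz + (x) dy ∧ dz ∧ dw

For a 2-form omega = sum_{i<j} g_{ij} dx_i ∧ dx_j, the exterior derivative is
  d(omega) = sum_{i<j} d(g_{ij}) ∧ dx_i ∧ dx_j = sum_{i<j, k} (∂g_{ij}/∂x_k) dx_k ∧ dx_i ∧ dx_j.
Expand each term, using dx_k ∧ dx_i ∧ dx_j = sgn(permutation) dx_{(a)} ∧ dx_{(b)} ∧ dx_{(c)} with (a < b < c) sorted:
  d(w*x + x*y + z^2) includes (∂/∂x)(w*x + x*y + z^2) dx = (w + y) dx, which multiplied by dy ∧ dz gives (w + y) dx ∧ dy ∧ dz
  d(w*x + x*y + z^2) includes (∂/∂w)(w*x + x*y + z^2) dw = (x) dw, which multiplied by dy ∧ dz gives (x) dy ∧ dz ∧ dw
Collecting like 3-forms: d(omega) = (w + y) dx ∧ dy ∧ dz + (x) dy ∧ dz ∧ dw.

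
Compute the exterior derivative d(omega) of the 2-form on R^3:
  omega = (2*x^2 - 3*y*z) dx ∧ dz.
d(omega) = (3*z) dx ∧ dy ∧ dz

For a 2-form omega = sum_{i<j} g_{ij} dx_i ∧ dx_j, the exterior derivative is
  d(omega) = sum_{i<j} d(g_{ij}) ∧ dx_i ∧ dx_j = sum_{i<j, k} (∂g_{ij}/∂x_k) dx_k ∧ dx_i ∧ dx_j.
Expand each term, using dx_k ∧ dx_i ∧ dx_j = sgn(permutation) dx_{(a)} ∧ dx_{(b)} ∧ dx_{(c)} with (a < b < c) sorted:
  d(2*x^2 - 3*y*z) includes (∂/∂y)(2*x^2 - 3*y*z) dy = (-3*z) dy, which multiplied by dx ∧ dz gives (3*z) dx ∧ dy ∧ dz
Collecting like 3-forms: d(omega) = (3*z) dx ∧ dy ∧ dz.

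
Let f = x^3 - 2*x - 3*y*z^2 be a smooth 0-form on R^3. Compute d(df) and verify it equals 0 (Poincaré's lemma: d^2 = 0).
d(df) = 0

Step 1: df = sum_i (∂f/∂x_i) dx_i = (3*x^2 - 2) dx + (-3*z^2) dy + (-6*y*z) dz.
Step 2: Apply d again. Using the 1-form formula, the coefficient of dx ∧ dy in d(df) is ∂^2 f/∂x ∂y - ∂^2 f/∂y ∂x = (0) - (0) = 0 (equality of mixed partials for smooth f).
Similarly for dx ∧ dz and dy ∧ dz — all coefficients vanish. So d(df) = 0.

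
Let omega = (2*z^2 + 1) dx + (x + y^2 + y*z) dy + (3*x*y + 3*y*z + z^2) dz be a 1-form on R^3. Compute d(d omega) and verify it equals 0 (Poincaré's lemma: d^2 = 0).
d(d omega) = 0

Step 1: d omega = sum_{i<j} (∂f_j/∂x_i - ∂f_i/∂x_j) dx_i ∧ dx_j:
  coeff of dx ∧ dy: 1
  coeff of dx ∧ dz: 3*y - 4*z
  coeff of dy ∧ dz: 3*x - y + 3*z
Step 2: Apply d again to each 2-form coefficient. The only possible 3-form in R^3 is dx ∧ dy ∧ dz, with coefficient
  ∂(coeff of dy∧dz)/∂x - ∂(coeff of dx∧dz)/∂y + ∂(coeff of dx∧dy)/∂z
  = ∂/∂x (3*x - y + 3*z) - ∂/∂y (3*y - 4*z) + ∂/∂z (1).
Each of these terms simplifies to sums of mixed partials that cancel in pairs. The result is 0 (by equality of mixed partials for smooth functions — Schwarz / Clairaut).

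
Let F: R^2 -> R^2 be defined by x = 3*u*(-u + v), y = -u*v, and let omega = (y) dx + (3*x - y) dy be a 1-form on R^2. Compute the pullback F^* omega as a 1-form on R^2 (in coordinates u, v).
F^* omega = (u*v*(15*u - 13*v)) du + (u^2*(9*u - 13*v)) dv

Using F^*(f dg) = (f ∘ F) d(g ∘ F), substitute each coordinate x_i by F_i(u, v) in f_i, and replace dx_i by d F_i = (∂F_i/∂u) du + (∂F_i/∂v) dv.
  For the x component: f_1(F) = -u*v; d F_1 = (-6*u + 3*v) du + (3*u) dv
  For the y component: f_2(F) = u*(-9*u + 10*v); d F_2 = (-v) du + (-u) dv
Combining and collecting du, dv coefficients:
  coeff of du: u*v*(15*u - 13*v)
  coeff of dv: u^2*(9*u - 13*v)
F^* omega = (u*v*(15*u - 13*v)) du + (u^2*(9*u - 13*v)) dv.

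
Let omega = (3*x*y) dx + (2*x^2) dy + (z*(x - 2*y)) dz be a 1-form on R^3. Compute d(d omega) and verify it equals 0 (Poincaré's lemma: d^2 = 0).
d(d omega) = 0

Step 1: d omega = sum_{i<j} (∂f_j/∂x_i - ∂f_i/∂x_j) dx_i ∧ dx_j:
  coeff of dx ∧ dy: x
  coeff of dx ∧ dz: z
  coeff of dy ∧ dz: -2*z
Step 2: Apply d again to each 2-form coefficient. The only possible 3-form in R^3 is dx ∧ dy ∧ dz, with coefficient
  ∂(coeff of dy∧dz)/∂x - ∂(coeff of dx∧dz)/∂y + ∂(coeff of dx∧dy)/∂z
  = ∂/∂x (-2*z) - ∂/∂y (z) + ∂/∂z (x).
Each of these terms simplifies to sums of mixed partials that cancel in pairs. The result is 0 (by equality of mixed partials for smooth functions — Schwarz / Clairaut).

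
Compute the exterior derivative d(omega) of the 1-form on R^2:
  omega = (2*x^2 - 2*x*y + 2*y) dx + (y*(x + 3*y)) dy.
d(omega) = (2*x + y - 2) dx ∧ dy

For a 1-form omega = sum_i f_i dx_i, the exterior derivative is
  d(omega) = sum_{i < j} (∂f_j/∂x_i - ∂f_i/∂x_j) dx_i ∧ dx_j.
  coefficient of dx ∧ dy: ∂f_2/∂x - ∂f_1/∂y = ∂(y*(x + 3*y))/∂x - ∂(2*x^2 - 2*x*y + 2*y)/∂y = 2*x + y - 2
Assembling: d(omega) = (2*x + y - 2) dx ∧ dy.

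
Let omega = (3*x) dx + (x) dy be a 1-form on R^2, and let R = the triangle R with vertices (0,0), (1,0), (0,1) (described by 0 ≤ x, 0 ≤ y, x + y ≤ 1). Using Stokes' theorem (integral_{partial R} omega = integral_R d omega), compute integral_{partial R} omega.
integral_(partial R) omega = 1/2

Stokes: integral_partial_R omega = integral_R d omega with d omega = (∂Q/∂x - ∂P/∂y) dx ∧ dy.
  ∂Q/∂x = 1
  ∂P/∂y = 0
  integrand = ∂Q/∂x - ∂P/∂y = 1.
Integrating over R: integral_0^1 integral_0^{1-x} (1) dy dx = 1/2.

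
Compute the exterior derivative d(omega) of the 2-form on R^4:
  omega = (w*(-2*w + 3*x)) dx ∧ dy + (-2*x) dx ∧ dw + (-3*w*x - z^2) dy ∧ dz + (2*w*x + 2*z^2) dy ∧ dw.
d(omega) = (-2*w + 3*x) dx ∧ dy ∧ dw + (-3*w) dx ∧ dy ∧ dz + (-3*x - 4*z) dy ∧ dz ∧ dw

For a 2-form omega = sum_{i<j} g_{ij} dx_i ∧ dx_j, the exterior derivative is
  d(omega) = sum_{i<j} d(g_{ij}) ∧ dx_i ∧ dx_j = sum_{i<j, k} (∂g_{ij}/∂x_k) dx_k ∧ dx_i ∧ dx_j.
Expand each term, using dx_k ∧ dx_i ∧ dx_j = sgn(permutation) dx_{(a)} ∧ dx_{(b)} ∧ dx_{(c)} with (a < b < c) sorted:
  d(w*(-2*w + 3*x)) includes (∂/∂w)(w*(-2*w + 3*x)) dw = (-4*w + 3*x) dw, which multiplied by dx ∧ dy gives (-4*w + 3*x) dx ∧ dy ∧ dw
  d(-3*w*x - z^2) includes (∂/∂x)(-3*w*x - z^2) dx = (-3*w) dx, which multiplied by dy ∧ dz gives (-3*w) dx ∧ dy ∧ dz
  d(-3*w*x - z^2) includes (∂/∂w)(-3*w*x - z^2) dw = (-3*x) dw, which multiplied by dy ∧ dz gives (-3*x) dy ∧ dz ∧ dw
  d(2*w*x + 2*z^2) includes (∂/∂x)(2*w*x + 2*z^2) dx = (2*w) dx, which multiplied by dy ∧ dw gives (2*w) dx ∧ dy ∧ dw
  d(2*w*x + 2*z^2) includes (∂/∂z)(2*w*x + 2*z^2) dz = (4*z) dz, which multiplied by dy ∧ dw gives (-4*z) dy ∧ dz ∧ dw
Collecting like 3-forms: d(omega) = (-2*w + 3*x) dx ∧ dy ∧ dw + (-3*w) dx ∧ dy ∧ dz + (-3*x - 4*z) dy ∧ dz ∧ dw.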